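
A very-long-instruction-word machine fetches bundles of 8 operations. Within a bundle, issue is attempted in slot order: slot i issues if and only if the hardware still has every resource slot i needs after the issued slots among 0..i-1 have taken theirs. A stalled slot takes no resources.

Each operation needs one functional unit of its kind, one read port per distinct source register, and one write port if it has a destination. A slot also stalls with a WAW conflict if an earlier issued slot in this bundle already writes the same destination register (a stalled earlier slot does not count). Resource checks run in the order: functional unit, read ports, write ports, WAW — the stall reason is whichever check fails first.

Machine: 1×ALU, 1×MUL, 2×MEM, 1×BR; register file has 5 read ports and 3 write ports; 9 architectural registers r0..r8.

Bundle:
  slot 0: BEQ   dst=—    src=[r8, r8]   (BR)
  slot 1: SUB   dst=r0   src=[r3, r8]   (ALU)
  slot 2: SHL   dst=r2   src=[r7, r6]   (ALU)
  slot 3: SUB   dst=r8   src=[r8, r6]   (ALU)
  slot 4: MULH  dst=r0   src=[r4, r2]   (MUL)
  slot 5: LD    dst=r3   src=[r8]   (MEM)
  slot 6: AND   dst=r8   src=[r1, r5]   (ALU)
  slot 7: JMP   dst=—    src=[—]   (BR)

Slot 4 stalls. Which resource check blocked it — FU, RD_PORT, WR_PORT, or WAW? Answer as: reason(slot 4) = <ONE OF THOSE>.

reason(slot 4) = WAW

(0) want 1×BR +1rd +0wr — yes → AL1|MU1|ME2|BR0|rd4|wr3
(1) want 1×ALU +2rd +1wr — yes → AL0|MU1|ME2|BR0|rd2|wr2
(2) want 1×ALU +2rd +1wr — FU → AL0|MU1|ME2|BR0|rd2|wr2
(3) want 1×ALU +2rd +1wr — FU → AL0|MU1|ME2|BR0|rd2|wr2
(4) want 1×MUL +2rd +1wr — WAW → AL0|MU1|ME2|BR0|rd2|wr2
(5) want 1×MEM +1rd +1wr — yes → AL0|MU1|ME1|BR0|rd1|wr1
(6) want 1×ALU +2rd +1wr — FU → AL0|MU1|ME1|BR0|rd1|wr1
(7) want 1×BR +0rd +0wr — FU → AL0|MU1|ME1|BR0|rd1|wr1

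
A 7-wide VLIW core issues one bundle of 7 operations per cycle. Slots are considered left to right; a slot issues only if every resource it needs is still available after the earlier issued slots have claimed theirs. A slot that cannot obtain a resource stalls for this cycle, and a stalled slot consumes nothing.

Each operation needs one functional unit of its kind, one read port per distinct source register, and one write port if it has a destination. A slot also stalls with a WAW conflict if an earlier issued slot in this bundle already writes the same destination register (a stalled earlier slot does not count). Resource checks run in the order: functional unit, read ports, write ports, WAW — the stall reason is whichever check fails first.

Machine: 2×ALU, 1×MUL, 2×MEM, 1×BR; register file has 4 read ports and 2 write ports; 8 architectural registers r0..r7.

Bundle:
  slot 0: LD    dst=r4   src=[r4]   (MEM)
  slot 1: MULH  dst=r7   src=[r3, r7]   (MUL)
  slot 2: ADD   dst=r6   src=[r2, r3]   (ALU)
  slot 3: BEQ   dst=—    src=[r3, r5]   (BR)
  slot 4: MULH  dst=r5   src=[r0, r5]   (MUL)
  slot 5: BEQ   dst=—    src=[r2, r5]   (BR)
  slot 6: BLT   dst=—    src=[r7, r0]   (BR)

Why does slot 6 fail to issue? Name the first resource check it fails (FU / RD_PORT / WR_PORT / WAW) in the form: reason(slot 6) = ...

#0 MEM src=r4 dispatched  <A:2 Mu:1 Ld:1 B:1 rd:3 wr:1>
#1 MUL src=r3,r7 dispatched  <A:2 Mu:0 Ld:1 B:1 rd:1 wr:0>
#2 ALU src=r2,r3 held:RD_PORT  <A:2 Mu:0 Ld:1 B:1 rd:1 wr:0>
#3 BR src=r3,r5 held:RD_PORT  <A:2 Mu:0 Ld:1 B:1 rd:1 wr:0>
#4 MUL src=r0,r5 held:FU  <A:2 Mu:0 Ld:1 B:1 rd:1 wr:0>
#5 BR src=r2,r5 held:RD_PORT  <A:2 Mu:0 Ld:1 B:1 rd:1 wr:0>
#6 BR src=r7,r0 held:RD_PORT  <A:2 Mu:0 Ld:1 B:1 rd:1 wr:0>

reason(slot 6) = RD_PORT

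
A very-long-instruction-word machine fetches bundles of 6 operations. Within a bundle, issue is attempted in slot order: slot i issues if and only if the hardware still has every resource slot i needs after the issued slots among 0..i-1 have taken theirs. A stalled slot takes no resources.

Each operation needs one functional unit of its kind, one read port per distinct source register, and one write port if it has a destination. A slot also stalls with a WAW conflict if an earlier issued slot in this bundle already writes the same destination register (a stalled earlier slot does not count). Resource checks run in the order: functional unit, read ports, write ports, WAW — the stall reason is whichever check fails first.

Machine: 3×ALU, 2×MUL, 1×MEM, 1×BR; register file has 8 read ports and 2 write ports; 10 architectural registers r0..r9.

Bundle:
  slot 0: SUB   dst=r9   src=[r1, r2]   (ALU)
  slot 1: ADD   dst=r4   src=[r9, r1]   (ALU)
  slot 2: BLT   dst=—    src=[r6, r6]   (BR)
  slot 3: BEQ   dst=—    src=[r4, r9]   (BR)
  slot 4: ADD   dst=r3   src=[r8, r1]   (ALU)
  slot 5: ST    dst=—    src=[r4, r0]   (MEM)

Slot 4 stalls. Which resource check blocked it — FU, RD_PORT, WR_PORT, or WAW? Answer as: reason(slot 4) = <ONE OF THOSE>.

  0. ALU→r9 ⇒ go  {2A/2Mu/1Ld/1B | 6r 1w}
  1. ALU→r4 ⇒ go  {1A/2Mu/1Ld/1B | 4r 0w}
  2. BR ⇒ go  {1A/2Mu/1Ld/0B | 3r 0w}
  3. BR ⇒ no(FU)  {1A/2Mu/1Ld/0B | 3r 0w}
  4. ALU→r3 ⇒ no(WR_PORT)  {1A/2Mu/1Ld/0B | 3r 0w}
  5. MEM ⇒ go  {1A/2Mu/0Ld/0B | 1r 0w}

reason(slot 4) = WR_PORT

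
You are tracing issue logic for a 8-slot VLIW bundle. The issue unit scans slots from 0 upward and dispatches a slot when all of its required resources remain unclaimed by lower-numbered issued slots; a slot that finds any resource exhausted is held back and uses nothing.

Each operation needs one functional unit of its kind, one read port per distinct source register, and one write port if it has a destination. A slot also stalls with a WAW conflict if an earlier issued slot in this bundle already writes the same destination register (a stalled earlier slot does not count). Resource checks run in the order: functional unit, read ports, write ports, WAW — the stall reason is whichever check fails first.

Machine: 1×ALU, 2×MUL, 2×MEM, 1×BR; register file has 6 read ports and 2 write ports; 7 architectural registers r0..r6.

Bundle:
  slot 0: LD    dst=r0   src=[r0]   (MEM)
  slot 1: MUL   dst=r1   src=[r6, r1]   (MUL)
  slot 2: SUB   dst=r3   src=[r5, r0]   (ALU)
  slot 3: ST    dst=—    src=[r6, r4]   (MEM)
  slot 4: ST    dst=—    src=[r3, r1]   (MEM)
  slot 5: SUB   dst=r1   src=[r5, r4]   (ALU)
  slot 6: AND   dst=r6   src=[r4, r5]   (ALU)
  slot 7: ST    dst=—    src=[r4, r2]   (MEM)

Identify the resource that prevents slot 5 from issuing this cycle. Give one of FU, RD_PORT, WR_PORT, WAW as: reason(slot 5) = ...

reason(slot 5) = RD_PORT

(0) want 1×MEM +1rd +1wr — yes → AL1|MU2|ME1|BR1|rd5|wr1
(1) want 1×MUL +2rd +1wr — yes → AL1|MU1|ME1|BR1|rd3|wr0
(2) want 1×ALU +2rd +1wr — WR_PORT → AL1|MU1|ME1|BR1|rd3|wr0
(3) want 1×MEM +2rd +0wr — yes → AL1|MU1|ME0|BR1|rd1|wr0
(4) want 1×MEM +2rd +0wr — FU → AL1|MU1|ME0|BR1|rd1|wr0
(5) want 1×ALU +2rd +1wr — RD_PORT → AL1|MU1|ME0|BR1|rd1|wr0
(6) want 1×ALU +2rd +1wr — RD_PORT → AL1|MU1|ME0|BR1|rd1|wr0
(7) want 1×MEM +2rd +0wr — FU → AL1|MU1|ME0|BR1|rd1|wr0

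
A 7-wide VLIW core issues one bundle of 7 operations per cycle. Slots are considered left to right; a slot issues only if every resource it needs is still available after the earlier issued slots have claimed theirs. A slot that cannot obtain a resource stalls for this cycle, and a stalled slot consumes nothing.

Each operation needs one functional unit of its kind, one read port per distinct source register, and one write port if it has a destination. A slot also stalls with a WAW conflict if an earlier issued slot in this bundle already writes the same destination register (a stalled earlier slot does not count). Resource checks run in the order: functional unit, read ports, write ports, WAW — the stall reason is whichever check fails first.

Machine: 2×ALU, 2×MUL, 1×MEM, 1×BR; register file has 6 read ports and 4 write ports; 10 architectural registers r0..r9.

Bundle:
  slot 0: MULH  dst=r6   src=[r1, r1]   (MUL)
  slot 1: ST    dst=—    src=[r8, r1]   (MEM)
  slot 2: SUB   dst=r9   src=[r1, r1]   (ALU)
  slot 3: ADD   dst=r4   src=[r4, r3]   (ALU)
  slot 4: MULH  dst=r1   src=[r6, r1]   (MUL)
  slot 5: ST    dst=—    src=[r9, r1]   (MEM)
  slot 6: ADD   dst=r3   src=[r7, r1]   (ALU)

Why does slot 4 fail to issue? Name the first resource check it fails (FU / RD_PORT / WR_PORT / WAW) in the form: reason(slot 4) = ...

slot 0 (MUL): ISSUE — free A2,Mu1,Ld1,B1 rp5 wp3
slot 1 (MEM): ISSUE — free A2,Mu1,Ld0,B1 rp3 wp3
slot 2 (ALU): ISSUE — free A1,Mu1,Ld0,B1 rp2 wp2
slot 3 (ALU): ISSUE — free A0,Mu1,Ld0,B1 rp0 wp1
slot 4 (MUL): stall RD_PORT — free A0,Mu1,Ld0,B1 rp0 wp1
slot 5 (MEM): stall FU — free A0,Mu1,Ld0,B1 rp0 wp1
slot 6 (ALU): stall FU — free A0,Mu1,Ld0,B1 rp0 wp1

reason(slot 4) = RD_PORT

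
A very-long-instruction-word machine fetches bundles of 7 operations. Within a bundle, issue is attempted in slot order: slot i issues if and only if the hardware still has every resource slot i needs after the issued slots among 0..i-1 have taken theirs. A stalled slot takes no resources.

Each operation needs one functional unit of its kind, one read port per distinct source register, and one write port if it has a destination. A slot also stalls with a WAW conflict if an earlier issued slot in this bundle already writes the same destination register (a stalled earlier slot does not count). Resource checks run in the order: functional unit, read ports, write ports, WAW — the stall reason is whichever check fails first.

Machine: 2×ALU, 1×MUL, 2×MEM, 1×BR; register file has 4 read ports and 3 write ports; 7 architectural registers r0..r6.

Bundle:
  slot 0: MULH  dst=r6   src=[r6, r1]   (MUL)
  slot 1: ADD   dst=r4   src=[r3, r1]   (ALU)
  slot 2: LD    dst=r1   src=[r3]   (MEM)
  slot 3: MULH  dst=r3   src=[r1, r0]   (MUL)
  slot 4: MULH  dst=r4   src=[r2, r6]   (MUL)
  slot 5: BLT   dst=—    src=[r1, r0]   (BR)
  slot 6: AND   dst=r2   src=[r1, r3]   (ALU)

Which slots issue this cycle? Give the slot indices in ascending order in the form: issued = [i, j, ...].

issued = [0, 1]

#0 MUL src=r6,r1 dispatched  <A:2 Mu:0 Ld:2 B:1 rd:2 wr:2>
#1 ALU src=r3,r1 dispatched  <A:1 Mu:0 Ld:2 B:1 rd:0 wr:1>
#2 MEM src=r3 held:RD_PORT  <A:1 Mu:0 Ld:2 B:1 rd:0 wr:1>
#3 MUL src=r1,r0 held:FU  <A:1 Mu:0 Ld:2 B:1 rd:0 wr:1>
#4 MUL src=r2,r6 held:FU  <A:1 Mu:0 Ld:2 B:1 rd:0 wr:1>
#5 BR src=r1,r0 held:RD_PORT  <A:1 Mu:0 Ld:2 B:1 rd:0 wr:1>
#6 ALU src=r1,r3 held:RD_PORT  <A:1 Mu:0 Ld:2 B:1 rd:0 wr:1>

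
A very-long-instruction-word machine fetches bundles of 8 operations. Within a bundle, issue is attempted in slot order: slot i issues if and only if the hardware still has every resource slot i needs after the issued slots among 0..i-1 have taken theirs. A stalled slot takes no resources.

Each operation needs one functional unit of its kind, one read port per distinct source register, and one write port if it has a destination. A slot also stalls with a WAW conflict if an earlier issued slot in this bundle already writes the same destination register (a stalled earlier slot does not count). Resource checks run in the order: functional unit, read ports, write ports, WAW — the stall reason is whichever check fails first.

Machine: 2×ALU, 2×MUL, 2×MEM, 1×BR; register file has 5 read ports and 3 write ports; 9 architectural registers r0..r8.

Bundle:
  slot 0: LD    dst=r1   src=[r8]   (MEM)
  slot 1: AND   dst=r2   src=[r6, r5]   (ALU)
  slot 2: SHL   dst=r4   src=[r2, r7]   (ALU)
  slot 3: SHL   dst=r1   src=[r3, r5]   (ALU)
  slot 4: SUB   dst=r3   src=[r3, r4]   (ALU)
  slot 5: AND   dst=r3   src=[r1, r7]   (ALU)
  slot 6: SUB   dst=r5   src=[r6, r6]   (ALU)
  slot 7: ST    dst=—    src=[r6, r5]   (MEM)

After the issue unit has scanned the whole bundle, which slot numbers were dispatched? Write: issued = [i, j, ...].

  0. MEM→r1 ⇒ go  {2A/2Mu/1Ld/1B | 4r 2w}
  1. ALU→r2 ⇒ go  {1A/2Mu/1Ld/1B | 2r 1w}
  2. ALU→r4 ⇒ go  {0A/2Mu/1Ld/1B | 0r 0w}
  3. ALU→r1 ⇒ no(FU)  {0A/2Mu/1Ld/1B | 0r 0w}
  4. ALU→r3 ⇒ no(FU)  {0A/2Mu/1Ld/1B | 0r 0w}
  5. ALU→r3 ⇒ no(FU)  {0A/2Mu/1Ld/1B | 0r 0w}
  6. ALU→r5 ⇒ no(FU)  {0A/2Mu/1Ld/1B | 0r 0w}
  7. MEM ⇒ no(RD_PORT)  {0A/2Mu/1Ld/1B | 0r 0w}

issued = [0, 1, 2]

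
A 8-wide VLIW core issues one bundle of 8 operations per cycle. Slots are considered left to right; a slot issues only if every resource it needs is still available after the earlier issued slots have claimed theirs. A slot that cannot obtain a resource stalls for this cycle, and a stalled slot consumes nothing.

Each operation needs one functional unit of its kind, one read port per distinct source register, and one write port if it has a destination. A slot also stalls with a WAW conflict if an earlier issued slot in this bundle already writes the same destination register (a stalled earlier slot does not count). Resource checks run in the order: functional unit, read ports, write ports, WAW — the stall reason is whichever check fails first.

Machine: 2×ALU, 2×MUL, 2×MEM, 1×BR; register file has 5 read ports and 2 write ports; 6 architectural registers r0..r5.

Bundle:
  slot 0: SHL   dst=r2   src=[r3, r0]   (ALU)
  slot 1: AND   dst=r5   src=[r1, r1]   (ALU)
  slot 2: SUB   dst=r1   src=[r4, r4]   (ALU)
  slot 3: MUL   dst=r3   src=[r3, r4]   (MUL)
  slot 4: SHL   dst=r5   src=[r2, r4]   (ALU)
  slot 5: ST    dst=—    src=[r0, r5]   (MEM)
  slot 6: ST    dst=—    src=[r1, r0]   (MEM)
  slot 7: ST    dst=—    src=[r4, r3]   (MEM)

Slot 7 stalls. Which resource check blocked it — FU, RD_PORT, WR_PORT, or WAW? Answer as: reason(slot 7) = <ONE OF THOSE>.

[0] ALU needs rd=2 wr=1: ok; after: ALU=1 MUL=2 MEM=2 BR=1, R=3, W=1
[1] ALU needs rd=1 wr=1: ok; after: ALU=0 MUL=2 MEM=2 BR=1, R=2, W=0
[2] ALU needs rd=1 wr=1: FU; after: ALU=0 MUL=2 MEM=2 BR=1, R=2, W=0
[3] MUL needs rd=2 wr=1: WR_PORT; after: ALU=0 MUL=2 MEM=2 BR=1, R=2, W=0
[4] ALU needs rd=2 wr=1: FU; after: ALU=0 MUL=2 MEM=2 BR=1, R=2, W=0
[5] MEM needs rd=2 wr=0: ok; after: ALU=0 MUL=2 MEM=1 BR=1, R=0, W=0
[6] MEM needs rd=2 wr=0: RD_PORT; after: ALU=0 MUL=2 MEM=1 BR=1, R=0, W=0
[7] MEM needs rd=2 wr=0: RD_PORT; after: ALU=0 MUL=2 MEM=1 BR=1, R=0, W=0

reason(slot 7) = RD_PORT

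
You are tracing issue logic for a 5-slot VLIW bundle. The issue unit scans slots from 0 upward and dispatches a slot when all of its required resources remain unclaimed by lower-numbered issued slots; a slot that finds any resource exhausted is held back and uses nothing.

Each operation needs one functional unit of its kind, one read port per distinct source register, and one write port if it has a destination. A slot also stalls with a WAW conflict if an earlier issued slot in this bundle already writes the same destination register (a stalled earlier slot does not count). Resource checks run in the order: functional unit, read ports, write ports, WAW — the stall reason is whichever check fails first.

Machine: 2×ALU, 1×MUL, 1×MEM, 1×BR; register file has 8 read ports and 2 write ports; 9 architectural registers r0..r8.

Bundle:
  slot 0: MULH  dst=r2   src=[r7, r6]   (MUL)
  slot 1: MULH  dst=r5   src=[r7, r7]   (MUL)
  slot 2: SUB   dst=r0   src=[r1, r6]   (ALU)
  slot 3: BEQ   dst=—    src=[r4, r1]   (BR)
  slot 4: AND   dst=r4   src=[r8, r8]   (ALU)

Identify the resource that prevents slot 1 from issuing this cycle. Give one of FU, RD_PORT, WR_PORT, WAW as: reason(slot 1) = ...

reason(slot 1) = FU

  0. MUL→r2 ⇒ go  {2A/0Mu/1Ld/1B | 6r 1w}
  1. MUL→r5 ⇒ no(FU)  {2A/0Mu/1Ld/1B | 6r 1w}
  2. ALU→r0 ⇒ go  {1A/0Mu/1Ld/1B | 4r 0w}
  3. BR ⇒ go  {1A/0Mu/1Ld/0B | 2r 0w}
  4. ALU→r4 ⇒ no(WR_PORT)  {1A/0Mu/1Ld/0B | 2r 0w}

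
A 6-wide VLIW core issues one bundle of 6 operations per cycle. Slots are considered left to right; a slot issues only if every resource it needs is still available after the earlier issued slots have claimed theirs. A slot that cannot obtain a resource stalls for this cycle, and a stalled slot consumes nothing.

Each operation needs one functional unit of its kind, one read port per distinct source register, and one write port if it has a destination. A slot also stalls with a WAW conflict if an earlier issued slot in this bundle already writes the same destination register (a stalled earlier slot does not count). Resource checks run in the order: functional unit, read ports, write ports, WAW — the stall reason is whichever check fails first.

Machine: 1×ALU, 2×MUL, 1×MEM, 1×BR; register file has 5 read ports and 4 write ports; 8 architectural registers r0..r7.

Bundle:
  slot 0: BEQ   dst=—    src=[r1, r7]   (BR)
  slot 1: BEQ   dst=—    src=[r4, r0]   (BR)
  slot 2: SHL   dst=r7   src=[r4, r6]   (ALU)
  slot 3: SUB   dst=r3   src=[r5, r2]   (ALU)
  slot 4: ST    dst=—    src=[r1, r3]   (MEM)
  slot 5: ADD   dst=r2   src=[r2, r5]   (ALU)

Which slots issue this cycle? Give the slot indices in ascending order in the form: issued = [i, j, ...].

issued = [0, 2]

#0 BR src=r1,r7 dispatched  <A:1 Mu:2 Ld:1 B:0 rd:3 wr:4>
#1 BR src=r4,r0 held:FU  <A:1 Mu:2 Ld:1 B:0 rd:3 wr:4>
#2 ALU src=r4,r6 dispatched  <A:0 Mu:2 Ld:1 B:0 rd:1 wr:3>
#3 ALU src=r5,r2 held:FU  <A:0 Mu:2 Ld:1 B:0 rd:1 wr:3>
#4 MEM src=r1,r3 held:RD_PORT  <A:0 Mu:2 Ld:1 B:0 rd:1 wr:3>
#5 ALU src=r2,r5 held:FU  <A:0 Mu:2 Ld:1 B:0 rd:1 wr:3>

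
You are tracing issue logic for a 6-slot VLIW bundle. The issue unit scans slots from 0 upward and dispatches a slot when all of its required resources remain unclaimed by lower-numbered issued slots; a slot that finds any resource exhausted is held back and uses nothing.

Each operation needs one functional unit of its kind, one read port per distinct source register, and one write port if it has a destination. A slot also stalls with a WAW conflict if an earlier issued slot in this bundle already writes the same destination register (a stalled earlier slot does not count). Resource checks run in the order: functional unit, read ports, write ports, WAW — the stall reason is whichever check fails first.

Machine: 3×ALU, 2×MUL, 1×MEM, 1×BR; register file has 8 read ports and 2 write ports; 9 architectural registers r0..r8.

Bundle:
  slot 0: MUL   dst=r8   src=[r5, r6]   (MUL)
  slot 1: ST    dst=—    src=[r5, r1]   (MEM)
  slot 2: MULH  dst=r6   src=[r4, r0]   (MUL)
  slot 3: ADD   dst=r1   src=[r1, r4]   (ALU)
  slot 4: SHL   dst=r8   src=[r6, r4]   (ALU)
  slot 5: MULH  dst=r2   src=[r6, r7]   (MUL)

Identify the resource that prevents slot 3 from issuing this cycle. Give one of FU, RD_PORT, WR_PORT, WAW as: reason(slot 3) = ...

reason(slot 3) = WR_PORT

[0] MUL needs rd=2 wr=1: ok; after: ALU=3 MUL=1 MEM=1 BR=1, R=6, W=1
[1] MEM needs rd=2 wr=0: ok; after: ALU=3 MUL=1 MEM=0 BR=1, R=4, W=1
[2] MUL needs rd=2 wr=1: ok; after: ALU=3 MUL=0 MEM=0 BR=1, R=2, W=0
[3] ALU needs rd=2 wr=1: WR_PORT; after: ALU=3 MUL=0 MEM=0 BR=1, R=2, W=0
[4] ALU needs rd=2 wr=1: WR_PORT; after: ALU=3 MUL=0 MEM=0 BR=1, R=2, W=0
[5] MUL needs rd=2 wr=1: FU; after: ALU=3 MUL=0 MEM=0 BR=1, R=2, W=0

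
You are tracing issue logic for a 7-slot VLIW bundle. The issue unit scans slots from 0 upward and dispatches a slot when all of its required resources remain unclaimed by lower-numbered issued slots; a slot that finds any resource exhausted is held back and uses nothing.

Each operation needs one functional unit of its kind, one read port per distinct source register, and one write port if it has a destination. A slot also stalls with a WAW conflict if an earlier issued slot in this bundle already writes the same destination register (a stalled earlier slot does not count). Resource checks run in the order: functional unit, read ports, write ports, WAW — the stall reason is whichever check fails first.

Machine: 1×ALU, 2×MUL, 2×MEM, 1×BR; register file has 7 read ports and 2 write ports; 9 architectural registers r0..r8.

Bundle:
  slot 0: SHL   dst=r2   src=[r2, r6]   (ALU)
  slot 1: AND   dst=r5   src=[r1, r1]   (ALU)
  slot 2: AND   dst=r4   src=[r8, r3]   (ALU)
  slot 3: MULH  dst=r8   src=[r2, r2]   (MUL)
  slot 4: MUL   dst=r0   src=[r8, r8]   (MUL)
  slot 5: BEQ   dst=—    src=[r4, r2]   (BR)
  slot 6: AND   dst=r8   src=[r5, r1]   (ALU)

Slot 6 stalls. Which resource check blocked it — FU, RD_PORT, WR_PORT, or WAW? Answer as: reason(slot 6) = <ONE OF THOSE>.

#0 ALU src=r2,r6 dispatched  <A:0 Mu:2 Ld:2 B:1 rd:5 wr:1>
#1 ALU src=r1,r1 held:FU  <A:0 Mu:2 Ld:2 B:1 rd:5 wr:1>
#2 ALU src=r8,r3 held:FU  <A:0 Mu:2 Ld:2 B:1 rd:5 wr:1>
#3 MUL src=r2,r2 dispatched  <A:0 Mu:1 Ld:2 B:1 rd:4 wr:0>
#4 MUL src=r8,r8 held:WR_PORT  <A:0 Mu:1 Ld:2 B:1 rd:4 wr:0>
#5 BR src=r4,r2 dispatched  <A:0 Mu:1 Ld:2 B:0 rd:2 wr:0>
#6 ALU src=r5,r1 held:FU  <A:0 Mu:1 Ld:2 B:0 rd:2 wr:0>

reason(slot 6) = FU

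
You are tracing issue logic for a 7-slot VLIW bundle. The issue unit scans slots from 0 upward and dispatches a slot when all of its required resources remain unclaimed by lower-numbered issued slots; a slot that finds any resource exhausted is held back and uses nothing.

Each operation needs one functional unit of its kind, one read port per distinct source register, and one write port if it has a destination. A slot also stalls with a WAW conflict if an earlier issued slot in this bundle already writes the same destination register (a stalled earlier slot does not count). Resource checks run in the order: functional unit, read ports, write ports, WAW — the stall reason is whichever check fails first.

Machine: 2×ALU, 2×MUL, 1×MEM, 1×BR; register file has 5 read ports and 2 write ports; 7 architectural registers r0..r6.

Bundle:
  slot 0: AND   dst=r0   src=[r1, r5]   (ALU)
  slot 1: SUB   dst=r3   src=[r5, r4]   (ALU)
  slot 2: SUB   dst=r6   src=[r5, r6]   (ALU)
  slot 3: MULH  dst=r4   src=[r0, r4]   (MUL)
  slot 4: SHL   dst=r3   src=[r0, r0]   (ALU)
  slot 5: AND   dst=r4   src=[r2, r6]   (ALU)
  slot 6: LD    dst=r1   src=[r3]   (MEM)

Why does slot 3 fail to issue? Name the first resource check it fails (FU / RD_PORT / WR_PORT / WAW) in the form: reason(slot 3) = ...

reason(slot 3) = RD_PORT

#0 ALU src=r1,r5 dispatched  <A:1 Mu:2 Ld:1 B:1 rd:3 wr:1>
#1 ALU src=r5,r4 dispatched  <A:0 Mu:2 Ld:1 B:1 rd:1 wr:0>
#2 ALU src=r5,r6 held:FU  <A:0 Mu:2 Ld:1 B:1 rd:1 wr:0>
#3 MUL src=r0,r4 held:RD_PORT  <A:0 Mu:2 Ld:1 B:1 rd:1 wr:0>
#4 ALU src=r0,r0 held:FU  <A:0 Mu:2 Ld:1 B:1 rd:1 wr:0>
#5 ALU src=r2,r6 held:FU  <A:0 Mu:2 Ld:1 B:1 rd:1 wr:0>
#6 MEM src=r3 held:WR_PORT  <A:0 Mu:2 Ld:1 B:1 rd:1 wr:0>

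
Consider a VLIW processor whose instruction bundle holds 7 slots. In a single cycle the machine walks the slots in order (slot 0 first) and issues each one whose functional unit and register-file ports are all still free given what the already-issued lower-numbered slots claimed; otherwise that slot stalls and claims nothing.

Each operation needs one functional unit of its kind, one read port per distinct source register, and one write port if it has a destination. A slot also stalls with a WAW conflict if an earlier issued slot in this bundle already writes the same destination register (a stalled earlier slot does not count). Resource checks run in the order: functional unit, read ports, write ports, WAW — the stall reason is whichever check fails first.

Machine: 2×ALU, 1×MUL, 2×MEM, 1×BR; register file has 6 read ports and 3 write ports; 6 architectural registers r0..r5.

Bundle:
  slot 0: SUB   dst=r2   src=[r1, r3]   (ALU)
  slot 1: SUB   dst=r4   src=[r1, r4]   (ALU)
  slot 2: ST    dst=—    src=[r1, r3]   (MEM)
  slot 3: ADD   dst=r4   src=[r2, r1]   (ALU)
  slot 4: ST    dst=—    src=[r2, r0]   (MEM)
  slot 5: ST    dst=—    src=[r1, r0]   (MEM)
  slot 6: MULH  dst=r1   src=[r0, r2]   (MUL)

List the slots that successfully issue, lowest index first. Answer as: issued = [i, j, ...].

issued = [0, 1, 2]

  0. ALU→r2 ⇒ go  {1A/1Mu/2Ld/1B | 4r 2w}
  1. ALU→r4 ⇒ go  {0A/1Mu/2Ld/1B | 2r 1w}
  2. MEM ⇒ go  {0A/1Mu/1Ld/1B | 0r 1w}
  3. ALU→r4 ⇒ no(FU)  {0A/1Mu/1Ld/1B | 0r 1w}
  4. MEM ⇒ no(RD_PORT)  {0A/1Mu/1Ld/1B | 0r 1w}
  5. MEM ⇒ no(RD_PORT)  {0A/1Mu/1Ld/1B | 0r 1w}
  6. MUL→r1 ⇒ no(RD_PORT)  {0A/1Mu/1Ld/1B | 0r 1w}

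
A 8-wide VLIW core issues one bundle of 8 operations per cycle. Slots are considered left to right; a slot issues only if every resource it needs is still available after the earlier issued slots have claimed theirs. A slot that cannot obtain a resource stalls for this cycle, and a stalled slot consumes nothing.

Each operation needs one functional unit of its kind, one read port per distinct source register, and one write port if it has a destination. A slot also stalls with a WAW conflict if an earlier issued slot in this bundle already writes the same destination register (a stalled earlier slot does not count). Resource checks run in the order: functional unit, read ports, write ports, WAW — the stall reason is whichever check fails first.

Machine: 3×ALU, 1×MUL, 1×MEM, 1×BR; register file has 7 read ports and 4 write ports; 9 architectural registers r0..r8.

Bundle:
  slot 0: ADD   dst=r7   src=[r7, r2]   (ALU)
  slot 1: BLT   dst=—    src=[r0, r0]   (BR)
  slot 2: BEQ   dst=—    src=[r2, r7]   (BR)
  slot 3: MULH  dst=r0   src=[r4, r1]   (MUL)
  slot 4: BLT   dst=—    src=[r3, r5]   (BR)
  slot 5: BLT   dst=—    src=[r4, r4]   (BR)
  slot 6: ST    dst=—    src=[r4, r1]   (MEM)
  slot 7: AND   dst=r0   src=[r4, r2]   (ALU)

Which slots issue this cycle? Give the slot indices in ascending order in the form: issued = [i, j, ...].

issued = [0, 1, 3, 6]

slot 0 (ALU): ISSUE — free A2,Mu1,Ld1,B1 rp5 wp3
slot 1 (BR): ISSUE — free A2,Mu1,Ld1,B0 rp4 wp3
slot 2 (BR): stall FU — free A2,Mu1,Ld1,B0 rp4 wp3
slot 3 (MUL): ISSUE — free A2,Mu0,Ld1,B0 rp2 wp2
slot 4 (BR): stall FU — free A2,Mu0,Ld1,B0 rp2 wp2
slot 5 (BR): stall FU — free A2,Mu0,Ld1,B0 rp2 wp2
slot 6 (MEM): ISSUE — free A2,Mu0,Ld0,B0 rp0 wp2
slot 7 (ALU): stall RD_PORT — free A2,Mu0,Ld0,B0 rp0 wp2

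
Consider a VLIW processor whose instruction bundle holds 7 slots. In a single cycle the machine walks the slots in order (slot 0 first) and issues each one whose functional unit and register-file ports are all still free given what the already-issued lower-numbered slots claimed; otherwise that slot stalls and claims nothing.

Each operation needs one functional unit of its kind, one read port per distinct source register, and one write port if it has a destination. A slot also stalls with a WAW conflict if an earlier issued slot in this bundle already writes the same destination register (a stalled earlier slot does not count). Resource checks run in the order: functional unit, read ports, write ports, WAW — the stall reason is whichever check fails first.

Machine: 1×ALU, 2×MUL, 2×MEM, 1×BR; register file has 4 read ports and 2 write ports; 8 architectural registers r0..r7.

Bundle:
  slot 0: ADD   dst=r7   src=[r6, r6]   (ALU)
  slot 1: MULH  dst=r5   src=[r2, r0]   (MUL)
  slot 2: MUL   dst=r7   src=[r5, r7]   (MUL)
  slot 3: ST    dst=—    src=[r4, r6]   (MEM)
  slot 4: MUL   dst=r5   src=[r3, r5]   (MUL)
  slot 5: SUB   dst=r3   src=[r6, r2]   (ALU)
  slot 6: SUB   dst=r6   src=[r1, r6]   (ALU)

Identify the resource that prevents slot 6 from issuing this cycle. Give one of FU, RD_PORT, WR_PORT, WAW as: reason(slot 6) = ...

[0] ALU needs rd=1 wr=1: ok; after: ALU=0 MUL=2 MEM=2 BR=1, R=3, W=1
[1] MUL needs rd=2 wr=1: ok; after: ALU=0 MUL=1 MEM=2 BR=1, R=1, W=0
[2] MUL needs rd=2 wr=1: RD_PORT; after: ALU=0 MUL=1 MEM=2 BR=1, R=1, W=0
[3] MEM needs rd=2 wr=0: RD_PORT; after: ALU=0 MUL=1 MEM=2 BR=1, R=1, W=0
[4] MUL needs rd=2 wr=1: RD_PORT; after: ALU=0 MUL=1 MEM=2 BR=1, R=1, W=0
[5] ALU needs rd=2 wr=1: FU; after: ALU=0 MUL=1 MEM=2 BR=1, R=1, W=0
[6] ALU needs rd=2 wr=1: FU; after: ALU=0 MUL=1 MEM=2 BR=1, R=1, W=0

reason(slot 6) = FU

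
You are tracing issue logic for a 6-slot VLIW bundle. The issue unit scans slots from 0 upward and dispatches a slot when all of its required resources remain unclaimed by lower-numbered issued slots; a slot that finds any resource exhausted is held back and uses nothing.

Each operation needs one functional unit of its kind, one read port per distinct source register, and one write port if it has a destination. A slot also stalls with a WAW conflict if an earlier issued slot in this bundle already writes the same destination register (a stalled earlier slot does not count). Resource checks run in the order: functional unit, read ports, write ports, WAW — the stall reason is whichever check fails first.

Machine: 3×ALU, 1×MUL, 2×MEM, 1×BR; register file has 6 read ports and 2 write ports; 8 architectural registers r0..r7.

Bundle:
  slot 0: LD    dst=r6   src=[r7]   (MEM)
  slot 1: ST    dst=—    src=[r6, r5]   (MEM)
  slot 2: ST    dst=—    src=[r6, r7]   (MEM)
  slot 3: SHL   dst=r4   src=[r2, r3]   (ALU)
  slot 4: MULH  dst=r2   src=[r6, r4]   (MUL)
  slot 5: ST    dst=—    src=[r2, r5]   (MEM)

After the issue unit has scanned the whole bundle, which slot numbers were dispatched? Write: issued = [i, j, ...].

issued = [0, 1, 3]

slot 0 (MEM): ISSUE — free A3,Mu1,Ld1,B1 rp5 wp1
slot 1 (MEM): ISSUE — free A3,Mu1,Ld0,B1 rp3 wp1
slot 2 (MEM): stall FU — free A3,Mu1,Ld0,B1 rp3 wp1
slot 3 (ALU): ISSUE — free A2,Mu1,Ld0,B1 rp1 wp0
slot 4 (MUL): stall RD_PORT — free A2,Mu1,Ld0,B1 rp1 wp0
slot 5 (MEM): stall FU — free A2,Mu1,Ld0,B1 rp1 wp0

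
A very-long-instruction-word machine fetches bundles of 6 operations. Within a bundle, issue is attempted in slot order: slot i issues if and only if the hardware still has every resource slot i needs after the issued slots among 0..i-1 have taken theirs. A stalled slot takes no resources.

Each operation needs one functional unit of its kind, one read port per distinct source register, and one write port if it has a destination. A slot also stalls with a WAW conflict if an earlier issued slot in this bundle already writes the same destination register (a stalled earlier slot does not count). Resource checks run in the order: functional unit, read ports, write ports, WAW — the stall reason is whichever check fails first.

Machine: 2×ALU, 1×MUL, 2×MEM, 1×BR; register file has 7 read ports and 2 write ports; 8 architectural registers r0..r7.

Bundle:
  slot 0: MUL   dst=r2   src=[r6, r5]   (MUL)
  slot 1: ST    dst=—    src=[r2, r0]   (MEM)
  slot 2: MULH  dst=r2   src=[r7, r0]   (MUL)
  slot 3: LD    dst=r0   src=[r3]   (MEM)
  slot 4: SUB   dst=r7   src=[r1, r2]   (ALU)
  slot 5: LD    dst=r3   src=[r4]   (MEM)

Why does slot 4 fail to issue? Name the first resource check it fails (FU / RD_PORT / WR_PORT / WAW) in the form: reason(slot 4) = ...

[0] MUL needs rd=2 wr=1: ok; after: ALU=2 MUL=0 MEM=2 BR=1, R=5, W=1
[1] MEM needs rd=2 wr=0: ok; after: ALU=2 MUL=0 MEM=1 BR=1, R=3, W=1
[2] MUL needs rd=2 wr=1: FU; after: ALU=2 MUL=0 MEM=1 BR=1, R=3, W=1
[3] MEM needs rd=1 wr=1: ok; after: ALU=2 MUL=0 MEM=0 BR=1, R=2, W=0
[4] ALU needs rd=2 wr=1: WR_PORT; after: ALU=2 MUL=0 MEM=0 BR=1, R=2, W=0
[5] MEM needs rd=1 wr=1: FU; after: ALU=2 MUL=0 MEM=0 BR=1, R=2, W=0

reason(slot 4) = WR_PORT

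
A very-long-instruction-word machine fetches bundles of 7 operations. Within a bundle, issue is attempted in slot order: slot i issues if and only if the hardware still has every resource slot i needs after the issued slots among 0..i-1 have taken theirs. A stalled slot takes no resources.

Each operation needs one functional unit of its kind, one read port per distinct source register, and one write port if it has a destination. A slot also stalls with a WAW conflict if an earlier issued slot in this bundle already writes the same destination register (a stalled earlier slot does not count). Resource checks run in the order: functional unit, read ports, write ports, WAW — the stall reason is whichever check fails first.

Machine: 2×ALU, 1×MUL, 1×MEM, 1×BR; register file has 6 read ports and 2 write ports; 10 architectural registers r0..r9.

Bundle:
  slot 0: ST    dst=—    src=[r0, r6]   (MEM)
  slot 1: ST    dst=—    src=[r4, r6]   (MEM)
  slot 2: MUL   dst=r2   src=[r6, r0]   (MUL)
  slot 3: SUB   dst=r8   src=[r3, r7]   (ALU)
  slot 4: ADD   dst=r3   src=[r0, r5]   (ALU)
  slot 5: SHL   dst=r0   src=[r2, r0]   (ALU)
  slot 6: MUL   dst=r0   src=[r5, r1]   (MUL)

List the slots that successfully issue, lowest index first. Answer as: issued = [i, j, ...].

#0 MEM src=r0,r6 dispatched  <A:2 Mu:1 Ld:0 B:1 rd:4 wr:2>
#1 MEM src=r4,r6 held:FU  <A:2 Mu:1 Ld:0 B:1 rd:4 wr:2>
#2 MUL src=r6,r0 dispatched  <A:2 Mu:0 Ld:0 B:1 rd:2 wr:1>
#3 ALU src=r3,r7 dispatched  <A:1 Mu:0 Ld:0 B:1 rd:0 wr:0>
#4 ALU src=r0,r5 held:RD_PORT  <A:1 Mu:0 Ld:0 B:1 rd:0 wr:0>
#5 ALU src=r2,r0 held:RD_PORT  <A:1 Mu:0 Ld:0 B:1 rd:0 wr:0>
#6 MUL src=r5,r1 held:FU  <A:1 Mu:0 Ld:0 B:1 rd:0 wr:0>

issued = [0, 2, 3]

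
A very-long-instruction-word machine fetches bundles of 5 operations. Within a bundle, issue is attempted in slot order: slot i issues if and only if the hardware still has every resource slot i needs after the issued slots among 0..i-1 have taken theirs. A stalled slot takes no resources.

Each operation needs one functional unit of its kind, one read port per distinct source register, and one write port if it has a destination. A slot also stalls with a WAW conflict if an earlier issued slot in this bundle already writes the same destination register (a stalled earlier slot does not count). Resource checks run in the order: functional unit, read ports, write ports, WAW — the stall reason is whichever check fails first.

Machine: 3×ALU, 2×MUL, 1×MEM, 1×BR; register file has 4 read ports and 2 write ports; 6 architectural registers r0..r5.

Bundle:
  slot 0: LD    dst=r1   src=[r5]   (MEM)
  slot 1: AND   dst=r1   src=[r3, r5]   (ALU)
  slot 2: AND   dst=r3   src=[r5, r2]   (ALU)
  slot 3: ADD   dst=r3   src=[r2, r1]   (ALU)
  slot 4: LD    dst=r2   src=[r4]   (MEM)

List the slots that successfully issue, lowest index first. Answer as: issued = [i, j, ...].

  0. MEM→r1 ⇒ go  {3A/2Mu/0Ld/1B | 3r 1w}
  1. ALU→r1 ⇒ no(WAW)  {3A/2Mu/0Ld/1B | 3r 1w}
  2. ALU→r3 ⇒ go  {2A/2Mu/0Ld/1B | 1r 0w}
  3. ALU→r3 ⇒ no(RD_PORT)  {2A/2Mu/0Ld/1B | 1r 0w}
  4. MEM→r2 ⇒ no(FU)  {2A/2Mu/0Ld/1B | 1r 0w}

issued = [0, 2]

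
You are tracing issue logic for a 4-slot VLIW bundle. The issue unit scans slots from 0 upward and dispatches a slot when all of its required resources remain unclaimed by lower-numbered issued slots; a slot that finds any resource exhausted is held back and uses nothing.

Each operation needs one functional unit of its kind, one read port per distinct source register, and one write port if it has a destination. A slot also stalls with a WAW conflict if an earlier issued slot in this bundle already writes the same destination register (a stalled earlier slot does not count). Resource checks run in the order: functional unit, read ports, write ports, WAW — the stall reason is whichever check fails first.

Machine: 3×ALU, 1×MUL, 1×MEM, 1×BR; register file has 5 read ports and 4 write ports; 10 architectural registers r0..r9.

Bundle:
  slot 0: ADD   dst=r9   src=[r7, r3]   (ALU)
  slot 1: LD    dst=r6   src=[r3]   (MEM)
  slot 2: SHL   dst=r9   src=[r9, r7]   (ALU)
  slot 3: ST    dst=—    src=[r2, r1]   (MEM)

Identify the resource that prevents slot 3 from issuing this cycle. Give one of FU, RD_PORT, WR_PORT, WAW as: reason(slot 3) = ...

reason(slot 3) = FU

  0. ALU→r9 ⇒ go  {2A/1Mu/1Ld/1B | 3r 3w}
  1. MEM→r6 ⇒ go  {2A/1Mu/0Ld/1B | 2r 2w}
  2. ALU→r9 ⇒ no(WAW)  {2A/1Mu/0Ld/1B | 2r 2w}
  3. MEM ⇒ no(FU)  {2A/1Mu/0Ld/1B | 2r 2w}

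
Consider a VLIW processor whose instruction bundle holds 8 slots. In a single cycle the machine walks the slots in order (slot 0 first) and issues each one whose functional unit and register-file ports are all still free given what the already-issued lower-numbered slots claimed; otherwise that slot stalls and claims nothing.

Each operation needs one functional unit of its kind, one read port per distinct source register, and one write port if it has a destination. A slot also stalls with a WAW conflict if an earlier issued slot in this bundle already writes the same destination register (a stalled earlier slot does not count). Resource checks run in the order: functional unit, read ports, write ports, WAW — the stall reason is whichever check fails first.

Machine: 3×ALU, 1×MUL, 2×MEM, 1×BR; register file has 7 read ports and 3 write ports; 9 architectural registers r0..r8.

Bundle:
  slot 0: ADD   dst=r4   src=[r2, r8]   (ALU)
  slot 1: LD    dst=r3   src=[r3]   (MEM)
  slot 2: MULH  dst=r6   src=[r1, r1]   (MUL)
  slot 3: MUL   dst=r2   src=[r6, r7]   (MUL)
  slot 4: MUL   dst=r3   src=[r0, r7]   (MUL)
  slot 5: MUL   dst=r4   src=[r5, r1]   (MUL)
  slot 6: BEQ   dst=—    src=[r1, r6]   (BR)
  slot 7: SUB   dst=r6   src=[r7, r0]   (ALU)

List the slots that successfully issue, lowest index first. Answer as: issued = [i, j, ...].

issued = [0, 1, 2, 6]

slot 0 (ALU): ISSUE — free A2,Mu1,Ld2,B1 rp5 wp2
slot 1 (MEM): ISSUE — free A2,Mu1,Ld1,B1 rp4 wp1
slot 2 (MUL): ISSUE — free A2,Mu0,Ld1,B1 rp3 wp0
slot 3 (MUL): stall FU — free A2,Mu0,Ld1,B1 rp3 wp0
slot 4 (MUL): stall FU — free A2,Mu0,Ld1,B1 rp3 wp0
slot 5 (MUL): stall FU — free A2,Mu0,Ld1,B1 rp3 wp0
slot 6 (BR): ISSUE — free A2,Mu0,Ld1,B0 rp1 wp0
slot 7 (ALU): stall RD_PORT — free A2,Mu0,Ld1,B0 rp1 wp0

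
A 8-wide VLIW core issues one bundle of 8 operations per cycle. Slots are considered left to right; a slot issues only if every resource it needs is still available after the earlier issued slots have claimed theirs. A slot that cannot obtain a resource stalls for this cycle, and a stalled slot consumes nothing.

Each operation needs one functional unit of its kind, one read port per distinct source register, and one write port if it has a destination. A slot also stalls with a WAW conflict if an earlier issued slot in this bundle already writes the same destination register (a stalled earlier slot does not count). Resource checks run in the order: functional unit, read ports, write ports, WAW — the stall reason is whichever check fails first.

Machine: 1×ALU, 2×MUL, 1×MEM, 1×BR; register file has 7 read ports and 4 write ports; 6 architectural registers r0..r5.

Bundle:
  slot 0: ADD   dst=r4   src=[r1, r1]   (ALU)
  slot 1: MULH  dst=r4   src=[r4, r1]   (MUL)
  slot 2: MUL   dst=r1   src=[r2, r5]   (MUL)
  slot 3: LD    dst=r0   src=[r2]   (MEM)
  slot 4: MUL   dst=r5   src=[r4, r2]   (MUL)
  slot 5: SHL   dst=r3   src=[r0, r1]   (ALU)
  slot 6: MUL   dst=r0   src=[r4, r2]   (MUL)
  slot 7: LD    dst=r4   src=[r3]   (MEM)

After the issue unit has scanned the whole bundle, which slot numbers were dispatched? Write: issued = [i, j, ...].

[0] ALU needs rd=1 wr=1: ok; after: ALU=0 MUL=2 MEM=1 BR=1, R=6, W=3
[1] MUL needs rd=2 wr=1: WAW; after: ALU=0 MUL=2 MEM=1 BR=1, R=6, W=3
[2] MUL needs rd=2 wr=1: ok; after: ALU=0 MUL=1 MEM=1 BR=1, R=4, W=2
[3] MEM needs rd=1 wr=1: ok; after: ALU=0 MUL=1 MEM=0 BR=1, R=3, W=1
[4] MUL needs rd=2 wr=1: ok; after: ALU=0 MUL=0 MEM=0 BR=1, R=1, W=0
[5] ALU needs rd=2 wr=1: FU; after: ALU=0 MUL=0 MEM=0 BR=1, R=1, W=0
[6] MUL needs rd=2 wr=1: FU; after: ALU=0 MUL=0 MEM=0 BR=1, R=1, W=0
[7] MEM needs rd=1 wr=1: FU; after: ALU=0 MUL=0 MEM=0 BR=1, R=1, W=0

issued = [0, 2, 3, 4]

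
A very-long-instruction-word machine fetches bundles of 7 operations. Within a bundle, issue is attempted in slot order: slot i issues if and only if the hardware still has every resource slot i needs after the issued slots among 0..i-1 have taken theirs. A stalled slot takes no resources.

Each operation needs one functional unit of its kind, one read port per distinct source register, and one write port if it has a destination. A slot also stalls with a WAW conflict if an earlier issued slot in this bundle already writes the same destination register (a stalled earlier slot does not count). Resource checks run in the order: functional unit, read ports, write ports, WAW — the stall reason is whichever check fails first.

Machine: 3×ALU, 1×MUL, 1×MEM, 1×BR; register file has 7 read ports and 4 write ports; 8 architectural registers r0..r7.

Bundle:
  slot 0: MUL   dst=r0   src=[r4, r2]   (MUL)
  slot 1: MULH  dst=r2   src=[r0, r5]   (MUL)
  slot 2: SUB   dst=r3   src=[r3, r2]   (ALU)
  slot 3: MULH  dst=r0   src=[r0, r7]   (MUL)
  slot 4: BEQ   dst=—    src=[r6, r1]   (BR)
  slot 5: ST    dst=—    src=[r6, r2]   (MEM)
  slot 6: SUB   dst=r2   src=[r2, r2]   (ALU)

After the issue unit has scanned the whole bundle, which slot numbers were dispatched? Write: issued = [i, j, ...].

slot 0 (MUL): ISSUE — free A3,Mu0,Ld1,B1 rp5 wp3
slot 1 (MUL): stall FU — free A3,Mu0,Ld1,B1 rp5 wp3
slot 2 (ALU): ISSUE — free A2,Mu0,Ld1,B1 rp3 wp2
slot 3 (MUL): stall FU — free A2,Mu0,Ld1,B1 rp3 wp2
slot 4 (BR): ISSUE — free A2,Mu0,Ld1,B0 rp1 wp2
slot 5 (MEM): stall RD_PORT — free A2,Mu0,Ld1,B0 rp1 wp2
slot 6 (ALU): ISSUE — free A1,Mu0,Ld1,B0 rp0 wp1

issued = [0, 2, 4, 6]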